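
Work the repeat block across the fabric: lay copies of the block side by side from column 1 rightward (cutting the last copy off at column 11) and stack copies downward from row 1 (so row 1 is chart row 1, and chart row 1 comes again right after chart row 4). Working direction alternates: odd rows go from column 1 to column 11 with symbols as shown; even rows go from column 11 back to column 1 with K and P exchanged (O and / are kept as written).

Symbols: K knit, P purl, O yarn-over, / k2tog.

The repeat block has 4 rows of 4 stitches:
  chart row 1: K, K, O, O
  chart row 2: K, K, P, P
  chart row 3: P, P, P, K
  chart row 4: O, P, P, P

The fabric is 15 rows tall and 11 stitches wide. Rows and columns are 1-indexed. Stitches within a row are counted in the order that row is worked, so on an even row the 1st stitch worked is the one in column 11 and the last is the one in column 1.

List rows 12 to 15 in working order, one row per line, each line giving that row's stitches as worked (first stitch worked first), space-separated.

Row 12: chart row 4, WS - tiled (columns 1-11): O P P P O P P P O P P; work from column 11 back to 1 with K<->P swapped.
Row 13: chart row 1, RS - tile across columns 1-11 and work as-is.
Row 14: chart row 2, WS - tiled (columns 1-11): K K P P K K P P K K P; work from column 11 back to 1 with K<->P swapped.
Row 15: chart row 3, RS - tile across columns 1-11 and work as-is.

Rows as worked:
K K O K K K O K K K O
K K O O K K O O K K O
K P P K K P P K K P P
P P P K P P P K P P P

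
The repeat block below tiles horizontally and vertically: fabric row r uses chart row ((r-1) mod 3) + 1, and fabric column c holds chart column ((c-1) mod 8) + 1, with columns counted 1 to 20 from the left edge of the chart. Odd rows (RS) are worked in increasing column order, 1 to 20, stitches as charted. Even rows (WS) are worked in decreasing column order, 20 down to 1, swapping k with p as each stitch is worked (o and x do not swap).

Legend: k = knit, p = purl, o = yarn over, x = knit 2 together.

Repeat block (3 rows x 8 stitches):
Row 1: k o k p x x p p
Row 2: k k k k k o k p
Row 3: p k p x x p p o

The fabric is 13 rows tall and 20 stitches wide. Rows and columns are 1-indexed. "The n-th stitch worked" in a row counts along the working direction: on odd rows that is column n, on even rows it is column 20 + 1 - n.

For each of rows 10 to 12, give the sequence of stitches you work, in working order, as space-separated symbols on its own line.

Row 10: chart row 1, WS - tiled (columns 1-20): k o k p x x p p k o k p x x p p k o k p; work from column 20 back to 1 with k<->p swapped.
Row 11: chart row 2, RS - tile across columns 1-20 and work as-is.
Row 12: chart row 3, WS - tiled (columns 1-20): p k p x x p p o p k p x x p p o p k p x; work from column 20 back to 1 with k<->p swapped.

== ROWS AS WORKED ==
k p o p k k x x k p o p k k x x k p o p
k k k k k o k p k k k k k o k p k k k k
x k p k o k k x x k p k o k k x x k p k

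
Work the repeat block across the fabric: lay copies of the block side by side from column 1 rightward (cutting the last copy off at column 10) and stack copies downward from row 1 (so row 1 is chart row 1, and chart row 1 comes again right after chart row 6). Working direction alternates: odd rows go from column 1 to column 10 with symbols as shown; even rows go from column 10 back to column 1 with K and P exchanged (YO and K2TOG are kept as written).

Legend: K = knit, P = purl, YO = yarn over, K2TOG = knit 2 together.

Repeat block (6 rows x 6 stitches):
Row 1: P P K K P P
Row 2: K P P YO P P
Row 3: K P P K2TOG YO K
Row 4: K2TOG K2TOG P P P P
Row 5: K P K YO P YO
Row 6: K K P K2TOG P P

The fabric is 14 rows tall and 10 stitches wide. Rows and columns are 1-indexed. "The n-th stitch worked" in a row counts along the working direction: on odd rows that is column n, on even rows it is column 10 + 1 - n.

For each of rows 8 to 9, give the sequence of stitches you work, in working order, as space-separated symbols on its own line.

Row 8: chart row 2, WS - tiled (columns 1-10): K P P YO P P K P P YO; work from column 10 back to 1 with K<->P swapped.
Row 9: chart row 3, RS - tile across columns 1-10 and work as-is.

Rows as worked:
YO K K P K K YO K K P
K P P K2TOG YO K K P P K2TOG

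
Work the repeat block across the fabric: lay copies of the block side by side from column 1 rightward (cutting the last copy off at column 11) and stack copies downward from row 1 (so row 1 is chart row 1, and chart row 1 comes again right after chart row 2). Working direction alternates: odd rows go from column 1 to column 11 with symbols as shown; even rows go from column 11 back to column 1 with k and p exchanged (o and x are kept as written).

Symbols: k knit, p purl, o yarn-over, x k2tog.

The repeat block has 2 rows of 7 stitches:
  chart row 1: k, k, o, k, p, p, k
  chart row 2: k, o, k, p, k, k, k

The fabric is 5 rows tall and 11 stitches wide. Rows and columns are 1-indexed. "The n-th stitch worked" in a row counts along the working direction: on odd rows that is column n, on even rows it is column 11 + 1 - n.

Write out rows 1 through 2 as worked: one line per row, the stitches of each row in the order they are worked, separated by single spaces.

Row 1: chart row 1, RS - tile across columns 1-11 and work as-is.
Row 2: chart row 2, WS - tiled (columns 1-11): k o k p k k k k o k p; work from column 11 back to 1 with k<->p swapped.

Result:
k k o k p p k k k o k
k p o p p p p k p o p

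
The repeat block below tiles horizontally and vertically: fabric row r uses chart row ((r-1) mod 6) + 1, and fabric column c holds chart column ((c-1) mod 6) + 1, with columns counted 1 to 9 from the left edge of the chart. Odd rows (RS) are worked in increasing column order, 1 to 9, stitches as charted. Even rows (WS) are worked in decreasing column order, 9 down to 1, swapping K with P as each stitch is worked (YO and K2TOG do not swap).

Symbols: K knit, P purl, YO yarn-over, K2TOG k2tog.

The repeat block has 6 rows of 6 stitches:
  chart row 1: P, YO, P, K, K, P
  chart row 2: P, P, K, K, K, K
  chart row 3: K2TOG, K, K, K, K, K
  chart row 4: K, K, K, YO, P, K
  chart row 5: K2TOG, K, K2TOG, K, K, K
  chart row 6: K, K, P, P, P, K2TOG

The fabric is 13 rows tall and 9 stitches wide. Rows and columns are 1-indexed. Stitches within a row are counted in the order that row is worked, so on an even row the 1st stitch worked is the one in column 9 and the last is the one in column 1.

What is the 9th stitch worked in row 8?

For row 8: chart row = ((8-1) mod 6) + 1 = 2; this is a WS (even) row.
Chart row 2 tiled across columns 1-9: P P K K K K P P K
Wrong side: read the tiled row from column 9 down to 1 and exchange K with P (leave YO, K2TOG).
Row 8 as worked: P K K P P P P K K
Stitch 9 in working order -> K

Result:
K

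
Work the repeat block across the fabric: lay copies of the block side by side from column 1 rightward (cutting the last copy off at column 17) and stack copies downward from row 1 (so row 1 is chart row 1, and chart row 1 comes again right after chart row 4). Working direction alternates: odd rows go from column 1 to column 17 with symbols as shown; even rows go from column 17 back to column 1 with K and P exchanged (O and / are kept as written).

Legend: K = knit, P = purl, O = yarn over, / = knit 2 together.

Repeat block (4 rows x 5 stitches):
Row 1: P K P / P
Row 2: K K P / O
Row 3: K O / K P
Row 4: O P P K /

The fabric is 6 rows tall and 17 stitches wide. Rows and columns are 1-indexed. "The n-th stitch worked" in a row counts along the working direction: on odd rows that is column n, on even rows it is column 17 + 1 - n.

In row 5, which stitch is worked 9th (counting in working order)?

Row 5: (5-1) mod 4 = 0, so use chart row 1. Odd row -> RS.
Chart row 1 tiled across columns 1-17: P K P / P P K P / P P K P / P P K
RS: work column 1 to column 17, symbols as charted — the tiled row is the row as worked.
The 9th stitch worked is /.

Result:
/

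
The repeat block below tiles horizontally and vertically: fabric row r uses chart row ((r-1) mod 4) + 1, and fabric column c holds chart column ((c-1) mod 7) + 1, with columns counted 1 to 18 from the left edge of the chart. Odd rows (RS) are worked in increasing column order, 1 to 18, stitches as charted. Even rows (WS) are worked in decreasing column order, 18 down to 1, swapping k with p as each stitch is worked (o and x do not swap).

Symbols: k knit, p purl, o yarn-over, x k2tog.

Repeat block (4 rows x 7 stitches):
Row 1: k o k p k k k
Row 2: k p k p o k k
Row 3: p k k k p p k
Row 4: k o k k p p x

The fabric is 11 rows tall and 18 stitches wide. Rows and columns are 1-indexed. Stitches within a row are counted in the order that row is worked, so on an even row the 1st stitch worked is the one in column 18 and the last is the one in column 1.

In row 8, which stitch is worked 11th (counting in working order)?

== STITCH ==
p

Derivation:
Row 8: (8-1) mod 4 = 3, so use chart row 4. Even row -> WS.
Chart row 4 tiled across columns 1-18: k o k k p p x k o k k p p x k o k k
Wrong side: read the tiled row from column 18 down to 1 and exchange k with p (leave o, x).
Row 8 as worked: p p o p x k k p p o p x k k p p o p
The 11th stitch worked is p.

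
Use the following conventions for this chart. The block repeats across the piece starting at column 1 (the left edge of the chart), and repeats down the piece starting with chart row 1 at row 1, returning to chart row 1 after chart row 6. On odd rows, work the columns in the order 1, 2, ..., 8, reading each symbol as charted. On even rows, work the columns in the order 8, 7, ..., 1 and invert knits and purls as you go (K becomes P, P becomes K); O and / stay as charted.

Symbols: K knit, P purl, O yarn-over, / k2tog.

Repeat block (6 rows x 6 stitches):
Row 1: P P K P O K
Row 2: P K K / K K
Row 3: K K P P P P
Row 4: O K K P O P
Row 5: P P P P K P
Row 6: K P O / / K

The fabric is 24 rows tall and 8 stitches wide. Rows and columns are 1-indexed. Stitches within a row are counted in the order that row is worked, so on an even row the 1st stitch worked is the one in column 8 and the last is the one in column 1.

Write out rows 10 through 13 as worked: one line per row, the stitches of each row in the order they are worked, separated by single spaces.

Rows as worked:
P O K O K P P O
P P P P K P P P
K P P / / O K P
P P K P O K P P

Derivation:
Row 10: chart row 4, WS - tiled (columns 1-8): O K K P O P O K; work from column 8 back to 1 with K<->P swapped.
Row 11: chart row 5, RS - tile across columns 1-8 and work as-is.
Row 12: chart row 6, WS - tiled (columns 1-8): K P O / / K K P; work from column 8 back to 1 with K<->P swapped.
Row 13: chart row 1, RS - tile across columns 1-8 and work as-is.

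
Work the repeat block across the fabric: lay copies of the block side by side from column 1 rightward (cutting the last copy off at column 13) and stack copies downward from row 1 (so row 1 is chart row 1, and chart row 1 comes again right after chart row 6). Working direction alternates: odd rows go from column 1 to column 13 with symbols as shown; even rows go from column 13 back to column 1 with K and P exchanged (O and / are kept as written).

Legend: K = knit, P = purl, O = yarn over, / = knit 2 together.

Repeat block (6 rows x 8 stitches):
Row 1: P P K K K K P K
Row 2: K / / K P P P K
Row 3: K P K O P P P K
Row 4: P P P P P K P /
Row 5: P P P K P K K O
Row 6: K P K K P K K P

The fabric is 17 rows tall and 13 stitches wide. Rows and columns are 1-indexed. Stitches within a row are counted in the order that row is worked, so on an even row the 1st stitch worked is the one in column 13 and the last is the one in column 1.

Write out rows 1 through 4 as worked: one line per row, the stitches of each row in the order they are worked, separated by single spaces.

== ROWS AS WORKED ==
P P K K K K P K P P K K K
K P / / P P K K K P / / P
K P K O P P P K K P K O P
K K K K K / K P K K K K K

Derivation:
Row 1: chart row 1, RS - tile across columns 1-13 and work as-is.
Row 2: chart row 2, WS - tiled (columns 1-13): K / / K P P P K K / / K P; work from column 13 back to 1 with K<->P swapped.
Row 3: chart row 3, RS - tile across columns 1-13 and work as-is.
Row 4: chart row 4, WS - tiled (columns 1-13): P P P P P K P / P P P P P; work from column 13 back to 1 with K<->P swapped.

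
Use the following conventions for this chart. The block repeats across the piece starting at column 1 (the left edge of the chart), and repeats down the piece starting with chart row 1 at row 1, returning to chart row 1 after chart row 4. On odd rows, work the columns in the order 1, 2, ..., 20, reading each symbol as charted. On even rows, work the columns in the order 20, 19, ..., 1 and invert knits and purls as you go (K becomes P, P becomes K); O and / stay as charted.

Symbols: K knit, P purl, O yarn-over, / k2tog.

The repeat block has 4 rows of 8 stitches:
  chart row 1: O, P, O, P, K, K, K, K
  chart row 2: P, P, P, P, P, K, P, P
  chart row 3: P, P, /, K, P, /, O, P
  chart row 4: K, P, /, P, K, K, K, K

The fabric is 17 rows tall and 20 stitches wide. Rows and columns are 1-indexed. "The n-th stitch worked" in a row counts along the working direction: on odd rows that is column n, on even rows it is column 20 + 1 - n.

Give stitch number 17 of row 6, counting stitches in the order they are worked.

For row 6: chart row = ((6-1) mod 4) + 1 = 2; this is a WS (even) row.
Chart row 2 tiled across columns 1-20: P P P P P K P P P P P P P K P P P P P P
WS row: flip the tiled sequence (start at column 20) and apply K<->P; O and / stay.
Row 6 as worked: K K K K K K P K K K K K K K P K K K K K
The 17th stitch worked is K.

Result:
K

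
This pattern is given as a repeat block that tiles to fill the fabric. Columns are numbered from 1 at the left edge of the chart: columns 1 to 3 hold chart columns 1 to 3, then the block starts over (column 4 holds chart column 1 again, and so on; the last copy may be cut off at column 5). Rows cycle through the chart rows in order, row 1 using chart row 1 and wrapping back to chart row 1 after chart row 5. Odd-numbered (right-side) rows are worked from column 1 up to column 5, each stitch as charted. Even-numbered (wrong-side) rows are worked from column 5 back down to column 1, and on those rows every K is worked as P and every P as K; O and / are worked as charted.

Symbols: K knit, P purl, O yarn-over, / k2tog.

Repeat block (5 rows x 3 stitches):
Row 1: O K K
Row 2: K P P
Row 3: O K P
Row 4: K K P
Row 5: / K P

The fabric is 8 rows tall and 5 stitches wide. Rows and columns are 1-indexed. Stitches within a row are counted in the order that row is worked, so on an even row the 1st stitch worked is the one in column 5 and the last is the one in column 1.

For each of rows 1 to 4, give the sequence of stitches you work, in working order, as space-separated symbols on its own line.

Rows as worked:
O K K O K
K P K K P
O K P O K
P P K P P

Derivation:
Row 1: chart row 1, RS - tile across columns 1-5 and work as-is.
Row 2: chart row 2, WS - tiled (columns 1-5): K P P K P; work from column 5 back to 1 with K<->P swapped.
Row 3: chart row 3, RS - tile across columns 1-5 and work as-is.
Row 4: chart row 4, WS - tiled (columns 1-5): K K P K K; work from column 5 back to 1 with K<->P swapped.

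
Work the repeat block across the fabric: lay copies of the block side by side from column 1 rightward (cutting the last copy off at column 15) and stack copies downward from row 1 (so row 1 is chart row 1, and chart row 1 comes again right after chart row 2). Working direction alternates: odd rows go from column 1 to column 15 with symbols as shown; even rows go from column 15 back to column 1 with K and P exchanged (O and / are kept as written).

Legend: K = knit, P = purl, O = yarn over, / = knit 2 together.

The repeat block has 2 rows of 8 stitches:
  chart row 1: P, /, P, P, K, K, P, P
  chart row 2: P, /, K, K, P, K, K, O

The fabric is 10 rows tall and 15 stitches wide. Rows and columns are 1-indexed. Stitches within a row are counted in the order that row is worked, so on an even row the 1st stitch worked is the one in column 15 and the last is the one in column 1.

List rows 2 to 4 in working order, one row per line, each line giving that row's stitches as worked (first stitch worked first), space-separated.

Result:
P P K P P / K O P P K P P / K
P / P P K K P P P / P P K K P
P P K P P / K O P P K P P / K

Derivation:
Row 2: chart row 2, WS - tiled (columns 1-15): P / K K P K K O P / K K P K K; work from column 15 back to 1 with K<->P swapped.
Row 3: chart row 1, RS - tile across columns 1-15 and work as-is.
Row 4: chart row 2, WS - tiled (columns 1-15): P / K K P K K O P / K K P K K; work from column 15 back to 1 with K<->P swapped.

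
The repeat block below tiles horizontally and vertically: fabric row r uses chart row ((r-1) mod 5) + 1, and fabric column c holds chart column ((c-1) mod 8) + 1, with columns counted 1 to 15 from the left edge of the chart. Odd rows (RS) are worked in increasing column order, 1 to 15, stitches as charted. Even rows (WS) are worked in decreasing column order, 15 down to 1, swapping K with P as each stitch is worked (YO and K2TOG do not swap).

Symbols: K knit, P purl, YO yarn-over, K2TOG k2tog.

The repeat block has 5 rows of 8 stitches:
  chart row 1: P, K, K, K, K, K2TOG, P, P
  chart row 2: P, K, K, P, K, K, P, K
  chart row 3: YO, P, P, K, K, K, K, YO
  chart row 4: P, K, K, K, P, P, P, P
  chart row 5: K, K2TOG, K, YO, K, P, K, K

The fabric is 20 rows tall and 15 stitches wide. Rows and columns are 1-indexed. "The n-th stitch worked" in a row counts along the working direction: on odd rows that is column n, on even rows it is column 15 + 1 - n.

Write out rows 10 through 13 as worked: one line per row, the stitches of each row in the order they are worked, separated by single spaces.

Row 10: chart row 5, WS - tiled (columns 1-15): K K2TOG K YO K P K K K K2TOG K YO K P K; work from column 15 back to 1 with K<->P swapped.
Row 11: chart row 1, RS - tile across columns 1-15 and work as-is.
Row 12: chart row 2, WS - tiled (columns 1-15): P K K P K K P K P K K P K K P; work from column 15 back to 1 with K<->P swapped.
Row 13: chart row 3, RS - tile across columns 1-15 and work as-is.

Result:
P K P YO P K2TOG P P P K P YO P K2TOG P
P K K K K K2TOG P P P K K K K K2TOG P
K P P K P P K P K P P K P P K
YO P P K K K K YO YO P P K K K K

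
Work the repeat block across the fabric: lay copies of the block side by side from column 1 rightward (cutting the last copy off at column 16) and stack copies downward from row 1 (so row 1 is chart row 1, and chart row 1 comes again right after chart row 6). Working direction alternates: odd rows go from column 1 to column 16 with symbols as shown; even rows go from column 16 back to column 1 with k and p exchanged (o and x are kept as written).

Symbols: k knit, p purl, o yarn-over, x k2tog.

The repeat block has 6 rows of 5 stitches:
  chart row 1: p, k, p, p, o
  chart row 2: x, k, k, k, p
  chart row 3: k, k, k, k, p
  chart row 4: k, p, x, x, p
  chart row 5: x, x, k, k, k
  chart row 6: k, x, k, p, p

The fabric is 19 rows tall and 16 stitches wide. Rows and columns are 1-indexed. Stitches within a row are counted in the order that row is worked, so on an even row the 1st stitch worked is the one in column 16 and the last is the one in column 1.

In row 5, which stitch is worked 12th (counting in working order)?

Result:
x

Derivation:
Row 5 uses chart row ((5-1) mod 6)+1 = 5. Row 5 is odd, so RS.
Chart row 5 tiled across columns 1-16: x x k k k x x k k k x x k k k x
Right side: take the tiled row as-is (worked left to right from column 1).
Counting 12 along the worked row gives x.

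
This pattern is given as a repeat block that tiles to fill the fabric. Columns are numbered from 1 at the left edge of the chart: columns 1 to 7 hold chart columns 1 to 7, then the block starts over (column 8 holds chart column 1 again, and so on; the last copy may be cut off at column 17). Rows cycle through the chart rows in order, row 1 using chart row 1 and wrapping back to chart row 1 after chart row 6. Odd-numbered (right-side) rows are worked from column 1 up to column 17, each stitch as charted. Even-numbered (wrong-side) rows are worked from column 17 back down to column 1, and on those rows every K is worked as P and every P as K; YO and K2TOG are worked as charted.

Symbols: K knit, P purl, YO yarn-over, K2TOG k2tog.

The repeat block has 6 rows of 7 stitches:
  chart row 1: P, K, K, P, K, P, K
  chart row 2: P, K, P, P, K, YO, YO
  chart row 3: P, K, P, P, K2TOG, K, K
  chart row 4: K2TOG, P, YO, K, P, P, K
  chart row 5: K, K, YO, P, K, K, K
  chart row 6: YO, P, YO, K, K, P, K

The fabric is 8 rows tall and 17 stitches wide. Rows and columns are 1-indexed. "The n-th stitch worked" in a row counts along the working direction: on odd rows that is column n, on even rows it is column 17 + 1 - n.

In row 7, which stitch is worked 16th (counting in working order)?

For row 7: chart row = ((7-1) mod 6) + 1 = 1; this is a RS (odd) row.
Chart row 1 tiled across columns 1-17: P K K P K P K P K K P K P K P K K
RS: work column 1 to column 17, symbols as charted — the tiled row is the row as worked.
Counting 16 along the worked row gives K.

Result:
K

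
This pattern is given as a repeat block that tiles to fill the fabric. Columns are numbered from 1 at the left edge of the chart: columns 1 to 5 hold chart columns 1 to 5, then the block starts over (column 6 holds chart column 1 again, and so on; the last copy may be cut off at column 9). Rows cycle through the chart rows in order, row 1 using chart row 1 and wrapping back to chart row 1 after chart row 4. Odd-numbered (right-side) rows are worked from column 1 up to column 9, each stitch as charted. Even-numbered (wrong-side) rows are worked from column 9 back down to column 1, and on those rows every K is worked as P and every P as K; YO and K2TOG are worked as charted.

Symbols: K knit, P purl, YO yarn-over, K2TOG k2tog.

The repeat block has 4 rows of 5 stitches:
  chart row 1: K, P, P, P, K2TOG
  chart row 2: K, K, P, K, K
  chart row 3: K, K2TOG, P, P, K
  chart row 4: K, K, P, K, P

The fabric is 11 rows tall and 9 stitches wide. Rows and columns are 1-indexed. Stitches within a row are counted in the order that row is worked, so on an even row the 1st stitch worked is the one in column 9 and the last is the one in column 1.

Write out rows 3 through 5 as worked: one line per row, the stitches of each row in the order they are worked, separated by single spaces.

Row 3: chart row 3, RS - tile across columns 1-9 and work as-is.
Row 4: chart row 4, WS - tiled (columns 1-9): K K P K P K K P K; work from column 9 back to 1 with K<->P swapped.
Row 5: chart row 1, RS - tile across columns 1-9 and work as-is.

== ROWS AS WORKED ==
K K2TOG P P K K K2TOG P P
P K P P K P K P P
K P P P K2TOG K P P P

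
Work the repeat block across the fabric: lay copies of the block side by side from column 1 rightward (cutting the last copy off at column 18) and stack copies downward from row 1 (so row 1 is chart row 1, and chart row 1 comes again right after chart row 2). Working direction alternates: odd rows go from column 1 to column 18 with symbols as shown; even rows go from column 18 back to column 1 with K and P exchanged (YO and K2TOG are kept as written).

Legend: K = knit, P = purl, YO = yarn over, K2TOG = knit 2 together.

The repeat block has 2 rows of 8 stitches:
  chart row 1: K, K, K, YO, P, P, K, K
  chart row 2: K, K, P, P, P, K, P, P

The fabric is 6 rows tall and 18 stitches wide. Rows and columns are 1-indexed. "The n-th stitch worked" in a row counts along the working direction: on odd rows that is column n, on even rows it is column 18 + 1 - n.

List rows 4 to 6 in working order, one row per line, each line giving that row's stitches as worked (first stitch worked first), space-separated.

== ROWS AS WORKED ==
P P K K P K K K P P K K P K K K P P
K K K YO P P K K K K K YO P P K K K K
P P K K P K K K P P K K P K K K P P

Derivation:
Row 4: chart row 2, WS - tiled (columns 1-18): K K P P P K P P K K P P P K P P K K; work from column 18 back to 1 with K<->P swapped.
Row 5: chart row 1, RS - tile across columns 1-18 and work as-is.
Row 6: chart row 2, WS - tiled (columns 1-18): K K P P P K P P K K P P P K P P K K; work from column 18 back to 1 with K<->P swapped.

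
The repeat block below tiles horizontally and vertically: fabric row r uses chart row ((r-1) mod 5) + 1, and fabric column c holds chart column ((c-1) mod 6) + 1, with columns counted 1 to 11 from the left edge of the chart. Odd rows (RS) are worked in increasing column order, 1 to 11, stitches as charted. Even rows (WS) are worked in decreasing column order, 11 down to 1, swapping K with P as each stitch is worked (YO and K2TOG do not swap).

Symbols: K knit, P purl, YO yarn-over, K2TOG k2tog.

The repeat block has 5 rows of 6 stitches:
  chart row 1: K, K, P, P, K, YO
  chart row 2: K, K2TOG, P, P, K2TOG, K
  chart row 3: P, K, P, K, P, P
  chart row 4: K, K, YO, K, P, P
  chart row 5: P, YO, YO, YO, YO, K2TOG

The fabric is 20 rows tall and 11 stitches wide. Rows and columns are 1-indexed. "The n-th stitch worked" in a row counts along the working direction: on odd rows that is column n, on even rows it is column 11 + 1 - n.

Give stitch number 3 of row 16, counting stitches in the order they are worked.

Result:
K

Derivation:
Row 16: (16-1) mod 5 = 0, so use chart row 1. Even row -> WS.
Chart row 1 tiled across columns 1-11: K K P P K YO K K P P K
WS: work from column 11 back to column 1 (reverse the tiled row), swapping K<->P (YO and K2TOG unchanged).
Row 16 as worked: P K K P P YO P K K P P
Counting 3 along the worked row gives K.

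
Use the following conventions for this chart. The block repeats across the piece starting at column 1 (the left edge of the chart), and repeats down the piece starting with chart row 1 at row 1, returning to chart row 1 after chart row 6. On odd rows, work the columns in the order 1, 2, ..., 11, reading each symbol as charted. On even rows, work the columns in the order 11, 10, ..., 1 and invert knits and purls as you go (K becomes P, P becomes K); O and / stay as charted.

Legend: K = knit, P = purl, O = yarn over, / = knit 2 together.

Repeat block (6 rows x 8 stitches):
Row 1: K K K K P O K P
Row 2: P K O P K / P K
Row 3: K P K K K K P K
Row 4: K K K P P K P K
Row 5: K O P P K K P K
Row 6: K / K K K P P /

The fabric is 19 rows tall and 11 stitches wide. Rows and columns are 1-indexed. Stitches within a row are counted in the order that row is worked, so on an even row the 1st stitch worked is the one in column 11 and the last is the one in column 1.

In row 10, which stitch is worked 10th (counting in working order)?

Row 10: (10-1) mod 6 = 3, so use chart row 4. Even row -> WS.
Chart row 4 tiled across columns 1-11: K K K P P K P K K K K
Wrong side: read the tiled row from column 11 down to 1 and exchange K with P (leave O, /).
Row 10 as worked: P P P P K P K K P P P
The 10th stitch worked is P.

Result:
P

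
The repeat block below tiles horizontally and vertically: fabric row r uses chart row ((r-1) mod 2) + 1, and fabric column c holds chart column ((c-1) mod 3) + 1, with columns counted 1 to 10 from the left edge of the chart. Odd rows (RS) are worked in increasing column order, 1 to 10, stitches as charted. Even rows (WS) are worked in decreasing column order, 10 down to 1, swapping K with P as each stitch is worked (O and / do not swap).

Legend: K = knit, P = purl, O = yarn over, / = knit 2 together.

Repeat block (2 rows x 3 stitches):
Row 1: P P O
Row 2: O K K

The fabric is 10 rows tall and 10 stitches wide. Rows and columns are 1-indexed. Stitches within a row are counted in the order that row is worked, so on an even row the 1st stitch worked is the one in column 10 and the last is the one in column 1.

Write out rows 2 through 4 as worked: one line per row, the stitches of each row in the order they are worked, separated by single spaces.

Row 2: chart row 2, WS - tiled (columns 1-10): O K K O K K O K K O; work from column 10 back to 1 with K<->P swapped.
Row 3: chart row 1, RS - tile across columns 1-10 and work as-is.
Row 4: chart row 2, WS - tiled (columns 1-10): O K K O K K O K K O; work from column 10 back to 1 with K<->P swapped.

== ROWS AS WORKED ==
O P P O P P O P P O
P P O P P O P P O P
O P P O P P O P P O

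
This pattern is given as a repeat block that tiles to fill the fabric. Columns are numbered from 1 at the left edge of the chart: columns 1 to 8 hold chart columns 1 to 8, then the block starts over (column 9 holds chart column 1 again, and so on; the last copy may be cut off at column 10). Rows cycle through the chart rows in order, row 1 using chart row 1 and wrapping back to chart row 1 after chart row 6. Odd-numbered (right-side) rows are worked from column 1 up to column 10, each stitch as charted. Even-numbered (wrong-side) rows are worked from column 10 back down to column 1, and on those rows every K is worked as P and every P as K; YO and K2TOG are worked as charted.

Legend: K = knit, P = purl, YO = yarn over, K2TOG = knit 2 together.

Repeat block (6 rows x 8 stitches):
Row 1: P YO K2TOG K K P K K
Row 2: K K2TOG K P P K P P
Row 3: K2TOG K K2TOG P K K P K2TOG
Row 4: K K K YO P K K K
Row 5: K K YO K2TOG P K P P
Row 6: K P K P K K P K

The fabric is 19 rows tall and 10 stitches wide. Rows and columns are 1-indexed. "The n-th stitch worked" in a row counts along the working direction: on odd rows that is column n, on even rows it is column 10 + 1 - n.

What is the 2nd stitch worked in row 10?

Result:
P

Derivation:
Row 10: (10-1) mod 6 = 3, so use chart row 4. Even row -> WS.
Chart row 4 tiled across columns 1-10: K K K YO P K K K K K
WS row: flip the tiled sequence (start at column 10) and apply K<->P; YO and K2TOG stay.
Row 10 as worked: P P P P P K YO P P P
The 2nd stitch worked is P.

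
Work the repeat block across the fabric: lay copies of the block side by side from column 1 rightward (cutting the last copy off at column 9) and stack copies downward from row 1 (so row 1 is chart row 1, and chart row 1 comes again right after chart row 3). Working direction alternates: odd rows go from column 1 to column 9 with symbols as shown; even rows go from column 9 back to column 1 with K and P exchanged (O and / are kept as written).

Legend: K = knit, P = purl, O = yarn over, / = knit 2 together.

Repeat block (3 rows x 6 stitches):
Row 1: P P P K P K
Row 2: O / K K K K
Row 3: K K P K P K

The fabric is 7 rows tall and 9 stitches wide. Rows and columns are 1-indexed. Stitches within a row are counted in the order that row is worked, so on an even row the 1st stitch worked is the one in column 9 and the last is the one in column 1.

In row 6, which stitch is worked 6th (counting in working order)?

Stitch:
P

Derivation:
For row 6: chart row = ((6-1) mod 3) + 1 = 3; this is a WS (even) row.
Chart row 3 tiled across columns 1-9: K K P K P K K K P
WS row: flip the tiled sequence (start at column 9) and apply K<->P; O and / stay.
Row 6 as worked: K P P P K P K P P
Stitch 6 in working order -> P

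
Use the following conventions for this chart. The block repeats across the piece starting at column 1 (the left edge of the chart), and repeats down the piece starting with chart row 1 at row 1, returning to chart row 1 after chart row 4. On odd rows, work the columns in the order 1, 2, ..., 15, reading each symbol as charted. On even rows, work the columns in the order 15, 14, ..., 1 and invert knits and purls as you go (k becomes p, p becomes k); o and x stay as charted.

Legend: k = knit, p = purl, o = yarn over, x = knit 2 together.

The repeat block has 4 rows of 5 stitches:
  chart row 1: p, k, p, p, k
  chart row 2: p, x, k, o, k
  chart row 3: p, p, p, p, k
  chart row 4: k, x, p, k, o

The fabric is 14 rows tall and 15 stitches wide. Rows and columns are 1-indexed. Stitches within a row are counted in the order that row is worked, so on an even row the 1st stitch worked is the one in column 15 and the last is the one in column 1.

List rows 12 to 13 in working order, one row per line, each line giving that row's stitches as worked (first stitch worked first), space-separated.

Result:
o p k x p o p k x p o p k x p
p k p p k p k p p k p k p p k

Derivation:
Row 12: chart row 4, WS - tiled (columns 1-15): k x p k o k x p k o k x p k o; work from column 15 back to 1 with k<->p swapped.
Row 13: chart row 1, RS - tile across columns 1-15 and work as-is.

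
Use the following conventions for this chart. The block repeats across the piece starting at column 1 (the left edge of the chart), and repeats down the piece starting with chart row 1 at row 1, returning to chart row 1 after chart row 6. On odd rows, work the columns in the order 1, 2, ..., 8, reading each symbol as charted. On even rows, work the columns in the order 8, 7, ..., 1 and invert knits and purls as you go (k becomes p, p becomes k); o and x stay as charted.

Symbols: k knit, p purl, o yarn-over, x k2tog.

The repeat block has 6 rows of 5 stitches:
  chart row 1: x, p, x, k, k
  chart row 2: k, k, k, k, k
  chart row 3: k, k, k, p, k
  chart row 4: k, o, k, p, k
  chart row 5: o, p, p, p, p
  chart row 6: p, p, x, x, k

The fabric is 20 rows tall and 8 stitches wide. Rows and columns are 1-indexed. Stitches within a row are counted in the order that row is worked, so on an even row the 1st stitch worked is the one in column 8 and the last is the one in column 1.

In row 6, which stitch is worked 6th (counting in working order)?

Stitch:
x

Derivation:
Row 6 uses chart row ((6-1) mod 6)+1 = 6. Row 6 is even, so WS.
Chart row 6 tiled across columns 1-8: p p x x k p p x
WS: work from column 8 back to column 1 (reverse the tiled row), swapping k<->p (o and x unchanged).
Row 6 as worked: x k k p x x k k
The 6th stitch worked is x.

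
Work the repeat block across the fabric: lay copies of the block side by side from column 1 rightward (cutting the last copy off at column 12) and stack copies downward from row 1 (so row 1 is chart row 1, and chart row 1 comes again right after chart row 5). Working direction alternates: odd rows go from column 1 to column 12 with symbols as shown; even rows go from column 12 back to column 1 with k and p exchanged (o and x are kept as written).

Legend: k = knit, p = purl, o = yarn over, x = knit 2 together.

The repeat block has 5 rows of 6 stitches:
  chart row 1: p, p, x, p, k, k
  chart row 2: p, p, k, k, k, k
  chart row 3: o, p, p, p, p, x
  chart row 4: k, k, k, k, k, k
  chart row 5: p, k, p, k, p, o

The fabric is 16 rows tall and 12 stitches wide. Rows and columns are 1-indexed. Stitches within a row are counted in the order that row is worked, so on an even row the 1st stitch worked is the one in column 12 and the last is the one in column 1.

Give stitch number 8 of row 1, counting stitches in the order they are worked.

Stitch:
p

Derivation:
Row 1: (1-1) mod 5 = 0, so use chart row 1. Odd row -> RS.
Chart row 1 tiled across columns 1-12: p p x p k k p p x p k k
RS: work column 1 to column 12, symbols as charted — the tiled row is the row as worked.
Stitch 8 in working order -> p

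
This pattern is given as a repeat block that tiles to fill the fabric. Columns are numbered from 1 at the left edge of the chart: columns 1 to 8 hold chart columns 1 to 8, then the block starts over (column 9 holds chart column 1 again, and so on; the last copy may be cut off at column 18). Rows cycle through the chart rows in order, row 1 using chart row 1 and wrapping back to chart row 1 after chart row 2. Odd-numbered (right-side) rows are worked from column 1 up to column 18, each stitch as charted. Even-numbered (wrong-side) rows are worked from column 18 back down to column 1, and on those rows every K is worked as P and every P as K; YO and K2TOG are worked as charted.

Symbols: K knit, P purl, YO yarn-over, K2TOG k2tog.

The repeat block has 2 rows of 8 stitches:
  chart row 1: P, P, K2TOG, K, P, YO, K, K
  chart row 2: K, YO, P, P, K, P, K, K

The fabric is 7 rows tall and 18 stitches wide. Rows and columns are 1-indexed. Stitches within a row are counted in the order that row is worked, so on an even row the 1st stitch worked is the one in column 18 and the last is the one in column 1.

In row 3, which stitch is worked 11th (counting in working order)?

Stitch:
K2TOG

Derivation:
Row 3 uses chart row ((3-1) mod 2)+1 = 1. Row 3 is odd, so RS.
Chart row 1 tiled across columns 1-18: P P K2TOG K P YO K K P P K2TOG K P YO K K P P
Right side: take the tiled row as-is (worked left to right from column 1).
Stitch 11 in working order -> K2TOG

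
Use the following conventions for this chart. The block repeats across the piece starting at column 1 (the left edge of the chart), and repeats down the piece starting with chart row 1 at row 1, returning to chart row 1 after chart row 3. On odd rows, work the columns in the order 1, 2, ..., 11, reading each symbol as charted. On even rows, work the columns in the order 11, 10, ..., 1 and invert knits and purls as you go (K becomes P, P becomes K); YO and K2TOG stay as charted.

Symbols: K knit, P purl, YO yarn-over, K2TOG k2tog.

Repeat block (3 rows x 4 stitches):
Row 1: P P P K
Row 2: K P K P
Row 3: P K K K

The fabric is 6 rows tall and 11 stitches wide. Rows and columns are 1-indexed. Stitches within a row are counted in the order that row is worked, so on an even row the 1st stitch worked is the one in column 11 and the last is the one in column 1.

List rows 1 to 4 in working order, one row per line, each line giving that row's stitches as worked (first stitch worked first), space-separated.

Row 1: chart row 1, RS - tile across columns 1-11 and work as-is.
Row 2: chart row 2, WS - tiled (columns 1-11): K P K P K P K P K P K; work from column 11 back to 1 with K<->P swapped.
Row 3: chart row 3, RS - tile across columns 1-11 and work as-is.
Row 4: chart row 1, WS - tiled (columns 1-11): P P P K P P P K P P P; work from column 11 back to 1 with K<->P swapped.

Result:
P P P K P P P K P P P
P K P K P K P K P K P
P K K K P K K K P K K
K K K P K K K P K K K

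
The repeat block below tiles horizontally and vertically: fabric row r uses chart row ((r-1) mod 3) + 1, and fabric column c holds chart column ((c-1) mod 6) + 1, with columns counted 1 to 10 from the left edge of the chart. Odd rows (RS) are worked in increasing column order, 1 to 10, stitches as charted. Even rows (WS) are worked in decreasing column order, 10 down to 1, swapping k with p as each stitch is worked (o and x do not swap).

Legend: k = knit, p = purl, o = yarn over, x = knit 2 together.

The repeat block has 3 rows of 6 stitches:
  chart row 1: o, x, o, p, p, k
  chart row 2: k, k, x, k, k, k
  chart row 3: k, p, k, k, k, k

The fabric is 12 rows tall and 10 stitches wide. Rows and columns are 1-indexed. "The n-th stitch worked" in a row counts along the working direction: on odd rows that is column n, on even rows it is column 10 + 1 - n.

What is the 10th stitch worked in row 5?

== STITCH ==
k

Derivation:
For row 5: chart row = ((5-1) mod 3) + 1 = 2; this is a RS (odd) row.
Chart row 2 tiled across columns 1-10: k k x k k k k k x k
Right side: take the tiled row as-is (worked left to right from column 1).
Counting 10 along the worked row gives k.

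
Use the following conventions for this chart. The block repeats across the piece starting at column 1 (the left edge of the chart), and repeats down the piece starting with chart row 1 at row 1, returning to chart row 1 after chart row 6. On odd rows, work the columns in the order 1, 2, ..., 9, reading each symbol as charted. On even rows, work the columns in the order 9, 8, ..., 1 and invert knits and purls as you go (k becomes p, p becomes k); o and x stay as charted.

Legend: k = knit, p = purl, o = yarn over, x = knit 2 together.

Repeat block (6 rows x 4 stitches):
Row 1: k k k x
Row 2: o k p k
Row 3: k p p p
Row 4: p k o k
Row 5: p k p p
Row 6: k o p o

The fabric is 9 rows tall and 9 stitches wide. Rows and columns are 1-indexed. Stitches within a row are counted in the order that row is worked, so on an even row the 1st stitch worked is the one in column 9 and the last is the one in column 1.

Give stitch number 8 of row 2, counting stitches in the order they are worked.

Row 2: (2-1) mod 6 = 1, so use chart row 2. Even row -> WS.
Chart row 2 tiled across columns 1-9: o k p k o k p k o
Wrong side: read the tiled row from column 9 down to 1 and exchange k with p (leave o, x).
Row 2 as worked: o p k p o p k p o
Stitch 8 in working order -> p

== STITCH ==
p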